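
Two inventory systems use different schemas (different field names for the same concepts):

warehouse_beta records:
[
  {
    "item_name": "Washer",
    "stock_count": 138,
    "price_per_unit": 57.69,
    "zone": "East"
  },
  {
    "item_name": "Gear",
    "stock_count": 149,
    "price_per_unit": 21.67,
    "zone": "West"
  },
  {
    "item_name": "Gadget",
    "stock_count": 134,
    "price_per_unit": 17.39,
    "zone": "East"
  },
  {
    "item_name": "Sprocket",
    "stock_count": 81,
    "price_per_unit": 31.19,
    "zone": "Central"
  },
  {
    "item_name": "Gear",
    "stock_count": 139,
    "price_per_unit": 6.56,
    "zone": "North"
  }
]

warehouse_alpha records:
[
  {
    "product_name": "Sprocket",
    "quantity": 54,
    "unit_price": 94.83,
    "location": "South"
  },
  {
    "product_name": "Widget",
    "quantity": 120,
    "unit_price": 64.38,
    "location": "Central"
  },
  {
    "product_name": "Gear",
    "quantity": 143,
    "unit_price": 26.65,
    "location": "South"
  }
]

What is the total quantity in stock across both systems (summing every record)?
958

To reconcile these schemas, identify the field holding the quantity in stock in each system:
1. In warehouse_beta it is "stock_count"
2. In warehouse_alpha it is "quantity"

From warehouse_beta: 138 + 149 + 134 + 81 + 139 = 641
From warehouse_alpha: 54 + 120 + 143 = 317

Total: 641 + 317 = 958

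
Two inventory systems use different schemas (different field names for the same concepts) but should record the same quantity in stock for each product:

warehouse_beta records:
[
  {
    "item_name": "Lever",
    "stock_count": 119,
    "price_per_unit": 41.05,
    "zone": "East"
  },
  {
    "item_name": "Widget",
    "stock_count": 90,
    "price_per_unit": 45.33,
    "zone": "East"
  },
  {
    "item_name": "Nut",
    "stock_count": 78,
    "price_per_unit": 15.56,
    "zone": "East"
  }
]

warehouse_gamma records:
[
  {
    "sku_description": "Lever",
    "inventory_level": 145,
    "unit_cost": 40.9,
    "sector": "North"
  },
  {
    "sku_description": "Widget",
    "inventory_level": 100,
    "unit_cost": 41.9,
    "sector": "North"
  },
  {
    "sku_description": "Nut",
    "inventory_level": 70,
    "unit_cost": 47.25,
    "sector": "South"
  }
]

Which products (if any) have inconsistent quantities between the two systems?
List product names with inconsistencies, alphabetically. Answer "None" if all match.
Lever, Nut, Widget

Schema mappings:
- "item_name" (warehouse_beta) = "sku_description" (warehouse_gamma) = product name
- "stock_count" (warehouse_beta) = "inventory_level" (warehouse_gamma) = quantity

Comparison:
  Lever: 119 vs 145 - MISMATCH
  Widget: 90 vs 100 - MISMATCH
  Nut: 78 vs 70 - MISMATCH

Products with inconsistencies: Lever, Nut, Widget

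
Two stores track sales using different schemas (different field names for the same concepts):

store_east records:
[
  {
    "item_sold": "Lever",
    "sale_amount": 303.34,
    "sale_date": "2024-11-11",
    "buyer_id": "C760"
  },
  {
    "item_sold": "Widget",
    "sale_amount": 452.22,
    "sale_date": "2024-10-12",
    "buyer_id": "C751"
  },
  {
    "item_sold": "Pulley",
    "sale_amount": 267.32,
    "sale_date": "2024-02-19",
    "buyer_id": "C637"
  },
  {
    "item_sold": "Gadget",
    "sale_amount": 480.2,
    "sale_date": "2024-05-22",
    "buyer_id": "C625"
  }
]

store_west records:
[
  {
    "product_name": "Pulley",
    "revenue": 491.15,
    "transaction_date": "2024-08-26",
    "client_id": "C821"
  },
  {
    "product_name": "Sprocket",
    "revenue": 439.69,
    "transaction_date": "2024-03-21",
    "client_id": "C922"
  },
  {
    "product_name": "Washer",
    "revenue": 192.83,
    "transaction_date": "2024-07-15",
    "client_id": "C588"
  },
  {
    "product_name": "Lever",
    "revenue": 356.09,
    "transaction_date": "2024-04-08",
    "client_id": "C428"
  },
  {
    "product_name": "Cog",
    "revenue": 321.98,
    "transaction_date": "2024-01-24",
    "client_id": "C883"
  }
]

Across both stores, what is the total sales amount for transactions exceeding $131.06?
3304.82

Schema mapping: "sale_amount" (store_east) = "revenue" (store_west) = sale amount

Sum of sales > $131.06 in store_east: 1503.08
Sum of sales > $131.06 in store_west: 1801.74

Total: 1503.08 + 1801.74 = 3304.82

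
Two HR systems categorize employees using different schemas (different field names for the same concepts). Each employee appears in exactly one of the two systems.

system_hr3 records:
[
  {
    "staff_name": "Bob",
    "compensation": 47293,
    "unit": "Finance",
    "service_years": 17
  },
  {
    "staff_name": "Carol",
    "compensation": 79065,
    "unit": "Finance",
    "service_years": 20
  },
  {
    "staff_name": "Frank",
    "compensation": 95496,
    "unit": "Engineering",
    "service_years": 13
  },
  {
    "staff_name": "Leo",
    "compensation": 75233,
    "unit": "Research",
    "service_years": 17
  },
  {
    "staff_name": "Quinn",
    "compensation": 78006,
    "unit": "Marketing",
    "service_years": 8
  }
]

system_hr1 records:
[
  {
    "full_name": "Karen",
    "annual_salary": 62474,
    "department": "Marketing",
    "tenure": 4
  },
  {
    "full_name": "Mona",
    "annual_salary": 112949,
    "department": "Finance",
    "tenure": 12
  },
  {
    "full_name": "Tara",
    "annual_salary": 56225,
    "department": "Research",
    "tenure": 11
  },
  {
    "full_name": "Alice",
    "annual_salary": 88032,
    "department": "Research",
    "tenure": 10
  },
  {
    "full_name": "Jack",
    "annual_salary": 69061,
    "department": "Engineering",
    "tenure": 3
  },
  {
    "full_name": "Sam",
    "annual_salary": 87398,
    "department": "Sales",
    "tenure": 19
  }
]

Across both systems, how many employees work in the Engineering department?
2

Schema mapping: "unit" (system_hr3) = "department" (system_hr1) = department

Engineering employees in system_hr3: 1
Engineering employees in system_hr1: 1

Total in Engineering: 1 + 1 = 2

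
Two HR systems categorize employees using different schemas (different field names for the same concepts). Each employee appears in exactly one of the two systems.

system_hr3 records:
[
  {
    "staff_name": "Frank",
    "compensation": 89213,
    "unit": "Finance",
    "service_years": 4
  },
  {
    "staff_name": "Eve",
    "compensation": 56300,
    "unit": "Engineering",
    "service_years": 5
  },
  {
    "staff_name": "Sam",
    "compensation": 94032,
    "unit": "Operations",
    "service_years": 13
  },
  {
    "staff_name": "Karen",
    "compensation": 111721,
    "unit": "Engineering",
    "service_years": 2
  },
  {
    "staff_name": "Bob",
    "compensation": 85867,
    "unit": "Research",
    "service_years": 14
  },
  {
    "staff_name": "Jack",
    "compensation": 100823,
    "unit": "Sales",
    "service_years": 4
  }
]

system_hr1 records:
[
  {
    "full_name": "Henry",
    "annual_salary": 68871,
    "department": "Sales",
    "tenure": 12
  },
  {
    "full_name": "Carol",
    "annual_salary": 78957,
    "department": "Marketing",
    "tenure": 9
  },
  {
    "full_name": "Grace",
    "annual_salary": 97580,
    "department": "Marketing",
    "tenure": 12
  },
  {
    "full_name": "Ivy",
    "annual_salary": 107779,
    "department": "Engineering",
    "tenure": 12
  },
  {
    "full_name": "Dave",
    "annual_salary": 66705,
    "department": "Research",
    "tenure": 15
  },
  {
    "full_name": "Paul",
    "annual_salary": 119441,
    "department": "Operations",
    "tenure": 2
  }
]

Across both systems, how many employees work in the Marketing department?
2

Schema mapping: "unit" (system_hr3) = "department" (system_hr1) = department

Marketing employees in system_hr3: 0
Marketing employees in system_hr1: 2

Total in Marketing: 0 + 2 = 2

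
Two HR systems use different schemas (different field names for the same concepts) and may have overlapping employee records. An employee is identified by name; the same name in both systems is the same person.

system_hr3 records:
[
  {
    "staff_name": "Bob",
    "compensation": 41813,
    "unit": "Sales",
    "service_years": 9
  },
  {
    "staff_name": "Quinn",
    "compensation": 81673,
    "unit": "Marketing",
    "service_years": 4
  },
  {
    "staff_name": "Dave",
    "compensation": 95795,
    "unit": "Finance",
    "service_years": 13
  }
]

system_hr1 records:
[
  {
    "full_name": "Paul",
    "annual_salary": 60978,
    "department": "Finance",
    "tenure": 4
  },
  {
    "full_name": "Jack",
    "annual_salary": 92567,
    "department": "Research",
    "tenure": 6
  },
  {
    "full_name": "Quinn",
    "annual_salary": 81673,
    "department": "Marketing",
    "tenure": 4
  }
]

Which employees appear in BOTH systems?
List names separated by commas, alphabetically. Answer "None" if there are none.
Quinn

Schema mapping: "staff_name" (system_hr3) = "full_name" (system_hr1) = employee name

Names in system_hr3: ['Bob', 'Dave', 'Quinn']
Names in system_hr1: ['Jack', 'Paul', 'Quinn']

Intersection: ['Quinn']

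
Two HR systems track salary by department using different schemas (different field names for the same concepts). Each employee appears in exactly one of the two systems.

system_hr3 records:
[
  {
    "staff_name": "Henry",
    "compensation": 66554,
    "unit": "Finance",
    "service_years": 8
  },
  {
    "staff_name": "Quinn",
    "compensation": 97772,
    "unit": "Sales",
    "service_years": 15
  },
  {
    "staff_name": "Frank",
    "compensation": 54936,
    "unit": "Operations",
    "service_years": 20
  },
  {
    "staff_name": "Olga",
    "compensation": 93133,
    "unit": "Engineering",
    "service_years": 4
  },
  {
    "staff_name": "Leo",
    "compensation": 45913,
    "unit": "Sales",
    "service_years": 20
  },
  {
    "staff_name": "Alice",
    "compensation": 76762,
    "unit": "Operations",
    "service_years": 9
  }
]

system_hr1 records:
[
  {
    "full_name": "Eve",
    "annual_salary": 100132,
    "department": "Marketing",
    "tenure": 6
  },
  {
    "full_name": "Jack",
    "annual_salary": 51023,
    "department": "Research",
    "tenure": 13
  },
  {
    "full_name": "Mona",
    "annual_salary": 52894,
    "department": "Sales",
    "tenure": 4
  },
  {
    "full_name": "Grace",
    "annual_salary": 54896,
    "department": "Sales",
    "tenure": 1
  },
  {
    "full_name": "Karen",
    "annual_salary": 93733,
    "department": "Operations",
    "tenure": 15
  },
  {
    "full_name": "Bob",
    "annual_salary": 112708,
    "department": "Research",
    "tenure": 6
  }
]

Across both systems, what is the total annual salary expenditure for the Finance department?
66554

Schema mappings:
- "unit" (system_hr3) = "department" (system_hr1) = department
- "compensation" (system_hr3) = "annual_salary" (system_hr1) = salary

Finance salaries from system_hr3: 66554
Finance salaries from system_hr1: 0

Total: 66554 + 0 = 66554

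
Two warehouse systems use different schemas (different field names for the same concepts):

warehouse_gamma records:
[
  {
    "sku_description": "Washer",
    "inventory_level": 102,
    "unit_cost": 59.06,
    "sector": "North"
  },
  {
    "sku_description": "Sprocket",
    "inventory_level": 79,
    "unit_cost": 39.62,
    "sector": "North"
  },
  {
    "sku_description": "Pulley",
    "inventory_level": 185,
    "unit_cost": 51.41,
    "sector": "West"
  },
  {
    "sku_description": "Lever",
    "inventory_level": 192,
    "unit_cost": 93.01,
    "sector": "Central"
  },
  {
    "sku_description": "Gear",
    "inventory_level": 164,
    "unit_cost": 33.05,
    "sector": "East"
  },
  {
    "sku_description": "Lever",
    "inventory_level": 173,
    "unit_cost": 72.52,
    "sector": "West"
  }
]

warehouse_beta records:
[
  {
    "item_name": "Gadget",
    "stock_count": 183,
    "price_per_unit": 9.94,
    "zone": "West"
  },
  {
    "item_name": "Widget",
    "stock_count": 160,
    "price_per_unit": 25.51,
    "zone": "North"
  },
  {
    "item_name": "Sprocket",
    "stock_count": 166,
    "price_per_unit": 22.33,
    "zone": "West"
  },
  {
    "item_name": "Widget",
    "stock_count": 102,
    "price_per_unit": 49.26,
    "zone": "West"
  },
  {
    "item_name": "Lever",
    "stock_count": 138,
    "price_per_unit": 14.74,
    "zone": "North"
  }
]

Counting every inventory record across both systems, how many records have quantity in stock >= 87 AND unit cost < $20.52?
2

Schema mappings:
- "inventory_level" (warehouse_gamma) = "stock_count" (warehouse_beta) = quantity
- "unit_cost" (warehouse_gamma) = "price_per_unit" (warehouse_beta) = unit cost

Records meeting both conditions in warehouse_gamma: 0
Records meeting both conditions in warehouse_beta: 2

Total: 0 + 2 = 2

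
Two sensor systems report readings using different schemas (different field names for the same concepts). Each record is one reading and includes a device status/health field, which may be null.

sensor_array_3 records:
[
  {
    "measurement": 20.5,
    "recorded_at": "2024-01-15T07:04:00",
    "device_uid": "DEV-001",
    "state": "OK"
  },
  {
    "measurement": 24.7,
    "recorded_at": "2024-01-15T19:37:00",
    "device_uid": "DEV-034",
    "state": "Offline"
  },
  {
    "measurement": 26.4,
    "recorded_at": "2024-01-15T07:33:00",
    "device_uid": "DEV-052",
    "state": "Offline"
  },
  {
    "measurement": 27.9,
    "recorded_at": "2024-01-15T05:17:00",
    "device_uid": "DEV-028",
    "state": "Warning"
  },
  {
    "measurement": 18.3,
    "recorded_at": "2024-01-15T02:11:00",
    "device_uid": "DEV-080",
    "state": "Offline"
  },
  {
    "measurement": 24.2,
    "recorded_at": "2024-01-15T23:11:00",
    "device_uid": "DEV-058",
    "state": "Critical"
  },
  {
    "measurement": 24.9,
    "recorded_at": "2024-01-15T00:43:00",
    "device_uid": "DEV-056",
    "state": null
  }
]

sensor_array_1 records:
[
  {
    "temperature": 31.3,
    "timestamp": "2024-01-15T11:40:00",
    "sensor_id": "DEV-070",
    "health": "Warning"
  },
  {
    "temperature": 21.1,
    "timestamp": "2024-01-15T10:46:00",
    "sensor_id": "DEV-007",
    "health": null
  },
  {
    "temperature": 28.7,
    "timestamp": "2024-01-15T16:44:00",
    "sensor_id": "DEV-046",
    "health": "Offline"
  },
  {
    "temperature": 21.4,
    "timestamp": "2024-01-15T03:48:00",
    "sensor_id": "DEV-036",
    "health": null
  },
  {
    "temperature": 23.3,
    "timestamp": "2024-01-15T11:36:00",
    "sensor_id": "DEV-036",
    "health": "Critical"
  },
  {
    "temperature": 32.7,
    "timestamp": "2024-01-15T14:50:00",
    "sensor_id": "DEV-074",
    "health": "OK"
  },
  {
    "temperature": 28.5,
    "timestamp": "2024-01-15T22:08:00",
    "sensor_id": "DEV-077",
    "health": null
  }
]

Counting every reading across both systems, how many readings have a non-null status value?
10

Schema mapping: "state" (sensor_array_3) = "health" (sensor_array_1) = status

Non-null in sensor_array_3: 6
Non-null in sensor_array_1: 4

Total non-null: 6 + 4 = 10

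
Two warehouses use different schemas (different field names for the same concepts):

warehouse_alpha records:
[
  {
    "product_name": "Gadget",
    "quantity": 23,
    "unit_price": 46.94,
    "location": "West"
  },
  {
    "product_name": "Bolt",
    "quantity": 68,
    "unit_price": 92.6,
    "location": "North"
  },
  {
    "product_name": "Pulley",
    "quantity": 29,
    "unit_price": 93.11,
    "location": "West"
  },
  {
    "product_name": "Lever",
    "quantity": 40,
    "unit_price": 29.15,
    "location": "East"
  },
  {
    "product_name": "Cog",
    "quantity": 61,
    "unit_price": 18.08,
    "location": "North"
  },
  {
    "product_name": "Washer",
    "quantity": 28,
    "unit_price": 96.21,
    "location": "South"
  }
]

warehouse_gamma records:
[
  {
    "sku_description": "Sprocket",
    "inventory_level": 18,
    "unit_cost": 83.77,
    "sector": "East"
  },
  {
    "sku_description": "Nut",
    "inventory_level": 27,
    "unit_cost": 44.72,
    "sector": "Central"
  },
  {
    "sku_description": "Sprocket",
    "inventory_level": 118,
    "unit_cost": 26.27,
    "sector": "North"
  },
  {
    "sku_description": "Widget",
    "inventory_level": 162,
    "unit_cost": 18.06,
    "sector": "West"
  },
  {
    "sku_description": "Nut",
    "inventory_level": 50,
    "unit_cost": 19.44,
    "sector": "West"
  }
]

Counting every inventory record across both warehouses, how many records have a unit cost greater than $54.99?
4

Schema mapping: "unit_price" (warehouse_alpha) = "unit_cost" (warehouse_gamma) = unit cost

Records > $54.99 in warehouse_alpha: 3
Records > $54.99 in warehouse_gamma: 1

Total count: 3 + 1 = 4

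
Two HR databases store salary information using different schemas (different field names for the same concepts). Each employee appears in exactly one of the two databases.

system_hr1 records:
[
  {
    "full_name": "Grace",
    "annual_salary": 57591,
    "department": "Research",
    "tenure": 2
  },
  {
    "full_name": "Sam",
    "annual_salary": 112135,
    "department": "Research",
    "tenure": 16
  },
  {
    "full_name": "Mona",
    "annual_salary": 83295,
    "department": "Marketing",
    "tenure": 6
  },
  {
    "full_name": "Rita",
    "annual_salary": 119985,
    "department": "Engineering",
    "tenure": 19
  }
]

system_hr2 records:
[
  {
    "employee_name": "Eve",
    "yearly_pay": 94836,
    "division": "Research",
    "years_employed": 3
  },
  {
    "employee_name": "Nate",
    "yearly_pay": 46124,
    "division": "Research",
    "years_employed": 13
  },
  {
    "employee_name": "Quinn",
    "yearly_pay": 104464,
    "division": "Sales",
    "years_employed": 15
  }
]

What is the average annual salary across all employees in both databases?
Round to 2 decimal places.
88347.14

Schema mapping: "annual_salary" (system_hr1) = "yearly_pay" (system_hr2) = annual salary

All salaries: [57591, 112135, 83295, 119985, 94836, 46124, 104464]
Sum: 618430
Count: 7
Average: 618430 / 7 = 88347.14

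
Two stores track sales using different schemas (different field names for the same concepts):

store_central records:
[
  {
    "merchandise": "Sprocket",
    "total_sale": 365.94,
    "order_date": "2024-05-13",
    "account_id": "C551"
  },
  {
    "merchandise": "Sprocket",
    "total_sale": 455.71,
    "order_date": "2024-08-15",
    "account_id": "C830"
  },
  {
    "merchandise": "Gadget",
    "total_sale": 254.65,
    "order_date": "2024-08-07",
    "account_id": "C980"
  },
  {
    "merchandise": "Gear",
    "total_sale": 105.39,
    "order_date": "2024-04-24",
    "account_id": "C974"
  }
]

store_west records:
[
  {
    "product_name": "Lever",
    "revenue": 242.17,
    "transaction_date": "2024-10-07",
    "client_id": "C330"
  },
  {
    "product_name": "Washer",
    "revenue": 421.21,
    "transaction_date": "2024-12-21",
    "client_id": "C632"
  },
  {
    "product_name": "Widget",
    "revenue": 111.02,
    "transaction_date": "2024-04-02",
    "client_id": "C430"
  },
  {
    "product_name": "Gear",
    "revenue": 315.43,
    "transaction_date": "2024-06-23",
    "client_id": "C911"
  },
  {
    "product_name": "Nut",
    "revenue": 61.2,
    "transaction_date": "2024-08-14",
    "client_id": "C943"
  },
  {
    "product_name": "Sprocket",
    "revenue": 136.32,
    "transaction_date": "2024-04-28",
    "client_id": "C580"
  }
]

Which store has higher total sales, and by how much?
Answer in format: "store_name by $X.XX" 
store_west by $105.66

Schema mapping: "total_sale" (store_central) = "revenue" (store_west) = sale amount

Total for store_central: 1181.69
Total for store_west: 1287.35

Difference: |1181.69 - 1287.35| = 105.66
store_west has higher sales by $105.66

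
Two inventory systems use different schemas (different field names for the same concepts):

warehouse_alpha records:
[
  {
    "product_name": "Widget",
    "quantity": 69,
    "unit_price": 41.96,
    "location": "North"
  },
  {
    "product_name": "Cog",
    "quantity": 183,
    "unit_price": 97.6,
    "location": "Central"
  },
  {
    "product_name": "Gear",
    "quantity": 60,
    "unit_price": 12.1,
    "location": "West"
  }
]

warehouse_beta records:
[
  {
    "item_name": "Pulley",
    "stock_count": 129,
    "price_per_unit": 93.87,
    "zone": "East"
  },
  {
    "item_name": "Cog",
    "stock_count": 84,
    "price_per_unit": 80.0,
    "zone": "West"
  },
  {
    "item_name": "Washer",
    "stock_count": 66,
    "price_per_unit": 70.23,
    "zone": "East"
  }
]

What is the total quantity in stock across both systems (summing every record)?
591

To reconcile these schemas, identify the field holding the quantity in stock in each system:
1. In warehouse_alpha it is "quantity"
2. In warehouse_beta it is "stock_count"

From warehouse_alpha: 69 + 183 + 60 = 312
From warehouse_beta: 129 + 84 + 66 = 279

Total: 312 + 279 = 591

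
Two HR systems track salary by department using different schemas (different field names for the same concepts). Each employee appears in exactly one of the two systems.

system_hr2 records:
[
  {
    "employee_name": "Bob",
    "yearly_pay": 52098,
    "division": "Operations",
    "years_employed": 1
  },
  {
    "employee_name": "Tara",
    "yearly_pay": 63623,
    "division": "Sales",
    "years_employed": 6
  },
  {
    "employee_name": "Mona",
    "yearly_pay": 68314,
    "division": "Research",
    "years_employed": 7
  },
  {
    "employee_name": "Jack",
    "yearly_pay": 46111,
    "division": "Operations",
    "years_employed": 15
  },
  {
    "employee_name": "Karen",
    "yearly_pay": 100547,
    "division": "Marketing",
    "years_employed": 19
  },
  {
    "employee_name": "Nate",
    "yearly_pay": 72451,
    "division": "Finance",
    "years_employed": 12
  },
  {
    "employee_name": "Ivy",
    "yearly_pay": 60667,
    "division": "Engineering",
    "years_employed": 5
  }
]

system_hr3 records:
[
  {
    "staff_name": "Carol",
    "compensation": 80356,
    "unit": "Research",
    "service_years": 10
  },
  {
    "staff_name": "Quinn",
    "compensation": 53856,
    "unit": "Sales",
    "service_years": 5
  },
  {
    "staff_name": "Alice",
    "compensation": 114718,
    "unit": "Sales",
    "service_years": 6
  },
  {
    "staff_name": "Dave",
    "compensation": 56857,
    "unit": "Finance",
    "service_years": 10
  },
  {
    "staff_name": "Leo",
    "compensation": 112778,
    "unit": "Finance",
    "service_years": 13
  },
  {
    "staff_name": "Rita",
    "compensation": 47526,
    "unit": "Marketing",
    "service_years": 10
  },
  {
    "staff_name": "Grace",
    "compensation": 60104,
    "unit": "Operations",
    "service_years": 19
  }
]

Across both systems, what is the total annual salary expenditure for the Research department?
148670

Schema mappings:
- "division" (system_hr2) = "unit" (system_hr3) = department
- "yearly_pay" (system_hr2) = "compensation" (system_hr3) = salary

Research salaries from system_hr2: 68314
Research salaries from system_hr3: 80356

Total: 68314 + 80356 = 148670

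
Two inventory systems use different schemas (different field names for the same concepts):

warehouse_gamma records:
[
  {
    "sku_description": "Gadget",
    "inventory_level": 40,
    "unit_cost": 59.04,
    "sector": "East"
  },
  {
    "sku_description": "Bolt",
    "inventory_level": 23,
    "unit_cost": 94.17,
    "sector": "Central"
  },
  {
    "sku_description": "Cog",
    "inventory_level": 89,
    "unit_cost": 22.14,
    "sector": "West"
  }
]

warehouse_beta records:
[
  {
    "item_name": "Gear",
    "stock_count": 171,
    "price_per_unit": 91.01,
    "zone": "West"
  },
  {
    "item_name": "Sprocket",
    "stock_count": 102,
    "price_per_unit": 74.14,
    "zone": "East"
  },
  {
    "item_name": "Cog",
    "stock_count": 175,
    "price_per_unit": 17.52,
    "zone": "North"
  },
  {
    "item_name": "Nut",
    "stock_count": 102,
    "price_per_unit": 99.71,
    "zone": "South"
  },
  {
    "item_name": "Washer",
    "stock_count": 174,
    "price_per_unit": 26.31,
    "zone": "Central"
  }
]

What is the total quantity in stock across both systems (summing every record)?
876

To reconcile these schemas, identify the field holding the quantity in stock in each system:
1. In warehouse_gamma it is "inventory_level"
2. In warehouse_beta it is "stock_count"

From warehouse_gamma: 40 + 23 + 89 = 152
From warehouse_beta: 171 + 102 + 175 + 102 + 174 = 724

Total: 152 + 724 = 876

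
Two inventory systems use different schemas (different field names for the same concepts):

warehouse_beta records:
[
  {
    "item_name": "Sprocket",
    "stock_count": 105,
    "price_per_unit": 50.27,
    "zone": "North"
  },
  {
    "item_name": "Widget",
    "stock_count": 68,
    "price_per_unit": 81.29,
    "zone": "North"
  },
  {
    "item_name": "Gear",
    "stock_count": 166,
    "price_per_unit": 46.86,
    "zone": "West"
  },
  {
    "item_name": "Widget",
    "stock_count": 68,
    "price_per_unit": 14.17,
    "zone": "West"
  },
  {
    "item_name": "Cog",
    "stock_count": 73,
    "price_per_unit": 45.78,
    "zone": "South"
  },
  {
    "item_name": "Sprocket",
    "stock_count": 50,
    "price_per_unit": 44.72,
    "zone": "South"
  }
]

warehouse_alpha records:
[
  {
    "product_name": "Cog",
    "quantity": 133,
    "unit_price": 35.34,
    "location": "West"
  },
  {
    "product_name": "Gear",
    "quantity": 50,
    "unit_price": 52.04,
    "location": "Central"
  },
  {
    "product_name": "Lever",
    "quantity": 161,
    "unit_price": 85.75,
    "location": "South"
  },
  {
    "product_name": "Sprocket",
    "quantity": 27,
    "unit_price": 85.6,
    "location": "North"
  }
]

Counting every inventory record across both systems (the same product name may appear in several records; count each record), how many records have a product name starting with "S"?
3

Schema mapping: "item_name" (warehouse_beta) = "product_name" (warehouse_alpha) = product name

Records with product name starting with "S" in warehouse_beta: 2
Records with product name starting with "S" in warehouse_alpha: 1

Total: 2 + 1 = 3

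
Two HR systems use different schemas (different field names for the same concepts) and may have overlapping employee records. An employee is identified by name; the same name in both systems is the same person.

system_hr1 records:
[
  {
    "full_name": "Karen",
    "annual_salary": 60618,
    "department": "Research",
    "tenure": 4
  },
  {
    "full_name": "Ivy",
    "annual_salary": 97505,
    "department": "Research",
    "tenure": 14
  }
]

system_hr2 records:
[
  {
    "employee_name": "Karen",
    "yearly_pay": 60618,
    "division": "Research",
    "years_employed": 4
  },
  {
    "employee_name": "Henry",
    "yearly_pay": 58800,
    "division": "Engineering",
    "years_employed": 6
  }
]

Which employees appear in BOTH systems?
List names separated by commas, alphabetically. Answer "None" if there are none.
Karen

Schema mapping: "full_name" (system_hr1) = "employee_name" (system_hr2) = employee name

Names in system_hr1: ['Ivy', 'Karen']
Names in system_hr2: ['Henry', 'Karen']

Intersection: ['Karen']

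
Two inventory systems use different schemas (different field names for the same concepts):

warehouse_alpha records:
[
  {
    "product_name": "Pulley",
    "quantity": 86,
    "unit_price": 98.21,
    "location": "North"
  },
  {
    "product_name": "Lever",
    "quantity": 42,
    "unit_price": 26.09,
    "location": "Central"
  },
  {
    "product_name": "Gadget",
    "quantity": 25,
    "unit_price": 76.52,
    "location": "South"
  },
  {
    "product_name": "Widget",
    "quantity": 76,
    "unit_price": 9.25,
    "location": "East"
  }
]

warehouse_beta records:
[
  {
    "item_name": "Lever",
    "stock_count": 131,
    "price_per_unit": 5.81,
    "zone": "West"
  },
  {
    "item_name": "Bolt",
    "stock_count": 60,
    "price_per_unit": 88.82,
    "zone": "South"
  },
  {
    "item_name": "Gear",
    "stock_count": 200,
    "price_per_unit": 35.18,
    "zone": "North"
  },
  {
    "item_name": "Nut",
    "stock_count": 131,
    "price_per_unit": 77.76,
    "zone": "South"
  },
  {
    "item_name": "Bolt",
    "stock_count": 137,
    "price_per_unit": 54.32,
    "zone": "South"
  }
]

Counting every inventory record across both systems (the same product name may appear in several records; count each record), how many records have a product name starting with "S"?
0

Schema mapping: "product_name" (warehouse_alpha) = "item_name" (warehouse_beta) = product name

Records with product name starting with "S" in warehouse_alpha: 0
Records with product name starting with "S" in warehouse_beta: 0

Total: 0 + 0 = 0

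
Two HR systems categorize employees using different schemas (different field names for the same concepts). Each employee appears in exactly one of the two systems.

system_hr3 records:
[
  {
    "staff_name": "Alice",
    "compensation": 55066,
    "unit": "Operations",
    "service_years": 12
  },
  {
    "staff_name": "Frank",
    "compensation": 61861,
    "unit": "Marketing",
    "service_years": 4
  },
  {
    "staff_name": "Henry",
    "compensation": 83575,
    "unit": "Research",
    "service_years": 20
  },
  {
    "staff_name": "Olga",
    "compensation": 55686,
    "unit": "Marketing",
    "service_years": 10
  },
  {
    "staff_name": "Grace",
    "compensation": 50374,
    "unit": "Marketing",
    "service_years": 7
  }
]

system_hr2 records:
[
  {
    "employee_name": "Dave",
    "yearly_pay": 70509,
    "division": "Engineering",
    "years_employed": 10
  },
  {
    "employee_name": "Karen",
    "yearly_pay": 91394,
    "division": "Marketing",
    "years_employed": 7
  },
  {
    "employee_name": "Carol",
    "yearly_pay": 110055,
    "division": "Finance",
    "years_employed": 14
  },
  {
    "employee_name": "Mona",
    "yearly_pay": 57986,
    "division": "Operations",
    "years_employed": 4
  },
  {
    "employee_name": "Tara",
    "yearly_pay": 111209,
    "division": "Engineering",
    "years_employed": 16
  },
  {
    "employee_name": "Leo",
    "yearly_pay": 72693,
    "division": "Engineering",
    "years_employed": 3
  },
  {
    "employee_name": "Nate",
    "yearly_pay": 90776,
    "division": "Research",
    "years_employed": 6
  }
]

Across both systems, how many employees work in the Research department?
2

Schema mapping: "unit" (system_hr3) = "division" (system_hr2) = department

Research employees in system_hr3: 1
Research employees in system_hr2: 1

Total in Research: 1 + 1 = 2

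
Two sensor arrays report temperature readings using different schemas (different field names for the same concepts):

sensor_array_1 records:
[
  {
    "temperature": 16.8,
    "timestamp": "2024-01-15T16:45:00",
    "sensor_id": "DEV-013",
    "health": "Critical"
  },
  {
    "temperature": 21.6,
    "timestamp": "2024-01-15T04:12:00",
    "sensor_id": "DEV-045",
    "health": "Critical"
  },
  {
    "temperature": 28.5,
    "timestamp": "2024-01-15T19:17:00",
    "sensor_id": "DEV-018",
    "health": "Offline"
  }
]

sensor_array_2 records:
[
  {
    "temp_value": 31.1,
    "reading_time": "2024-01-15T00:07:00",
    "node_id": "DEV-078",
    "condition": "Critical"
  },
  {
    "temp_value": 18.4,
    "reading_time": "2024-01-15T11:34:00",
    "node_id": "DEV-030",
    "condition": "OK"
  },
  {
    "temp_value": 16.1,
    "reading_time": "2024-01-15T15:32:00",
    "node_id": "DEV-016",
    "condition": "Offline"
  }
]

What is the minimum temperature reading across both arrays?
16.1

Schema mapping: "temperature" (sensor_array_1) = "temp_value" (sensor_array_2) = temperature reading

Minimum in sensor_array_1: 16.8
Minimum in sensor_array_2: 16.1

Overall minimum: min(16.8, 16.1) = 16.1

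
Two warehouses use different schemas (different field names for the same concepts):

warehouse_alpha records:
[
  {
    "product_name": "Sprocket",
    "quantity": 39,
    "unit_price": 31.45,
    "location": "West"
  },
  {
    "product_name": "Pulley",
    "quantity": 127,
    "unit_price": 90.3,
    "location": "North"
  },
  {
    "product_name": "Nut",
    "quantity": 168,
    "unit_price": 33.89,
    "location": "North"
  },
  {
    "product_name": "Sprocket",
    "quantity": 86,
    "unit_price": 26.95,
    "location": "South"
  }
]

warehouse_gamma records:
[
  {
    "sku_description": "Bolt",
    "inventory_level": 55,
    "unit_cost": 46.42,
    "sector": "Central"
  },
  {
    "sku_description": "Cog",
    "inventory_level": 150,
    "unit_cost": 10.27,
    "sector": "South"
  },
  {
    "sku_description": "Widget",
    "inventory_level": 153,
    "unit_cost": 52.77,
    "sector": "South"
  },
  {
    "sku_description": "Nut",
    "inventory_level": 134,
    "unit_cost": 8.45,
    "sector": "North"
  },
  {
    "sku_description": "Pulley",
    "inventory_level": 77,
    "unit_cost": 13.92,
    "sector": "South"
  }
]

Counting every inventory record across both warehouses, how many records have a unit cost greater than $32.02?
4

Schema mapping: "unit_price" (warehouse_alpha) = "unit_cost" (warehouse_gamma) = unit cost

Records > $32.02 in warehouse_alpha: 2
Records > $32.02 in warehouse_gamma: 2

Total count: 2 + 2 = 4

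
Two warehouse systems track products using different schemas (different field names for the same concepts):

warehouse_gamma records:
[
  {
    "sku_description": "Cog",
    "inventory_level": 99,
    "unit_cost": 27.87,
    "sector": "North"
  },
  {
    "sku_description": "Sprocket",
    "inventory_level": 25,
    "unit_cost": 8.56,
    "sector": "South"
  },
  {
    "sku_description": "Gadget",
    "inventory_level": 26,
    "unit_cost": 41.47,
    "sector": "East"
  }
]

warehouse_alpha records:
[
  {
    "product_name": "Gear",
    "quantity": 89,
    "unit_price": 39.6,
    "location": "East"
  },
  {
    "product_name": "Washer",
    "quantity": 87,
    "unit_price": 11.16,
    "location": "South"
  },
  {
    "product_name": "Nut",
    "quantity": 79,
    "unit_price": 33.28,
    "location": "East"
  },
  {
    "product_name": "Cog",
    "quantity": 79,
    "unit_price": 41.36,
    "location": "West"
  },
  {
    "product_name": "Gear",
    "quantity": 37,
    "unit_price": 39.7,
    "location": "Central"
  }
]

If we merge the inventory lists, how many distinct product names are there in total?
6

Schema mapping: "sku_description" (warehouse_gamma) = "product_name" (warehouse_alpha) = product name

Products in warehouse_gamma: ['Cog', 'Gadget', 'Sprocket']
Products in warehouse_alpha: ['Cog', 'Gear', 'Nut', 'Washer']

Union (unique products): ['Cog', 'Gadget', 'Gear', 'Nut', 'Sprocket', 'Washer']
Count: 6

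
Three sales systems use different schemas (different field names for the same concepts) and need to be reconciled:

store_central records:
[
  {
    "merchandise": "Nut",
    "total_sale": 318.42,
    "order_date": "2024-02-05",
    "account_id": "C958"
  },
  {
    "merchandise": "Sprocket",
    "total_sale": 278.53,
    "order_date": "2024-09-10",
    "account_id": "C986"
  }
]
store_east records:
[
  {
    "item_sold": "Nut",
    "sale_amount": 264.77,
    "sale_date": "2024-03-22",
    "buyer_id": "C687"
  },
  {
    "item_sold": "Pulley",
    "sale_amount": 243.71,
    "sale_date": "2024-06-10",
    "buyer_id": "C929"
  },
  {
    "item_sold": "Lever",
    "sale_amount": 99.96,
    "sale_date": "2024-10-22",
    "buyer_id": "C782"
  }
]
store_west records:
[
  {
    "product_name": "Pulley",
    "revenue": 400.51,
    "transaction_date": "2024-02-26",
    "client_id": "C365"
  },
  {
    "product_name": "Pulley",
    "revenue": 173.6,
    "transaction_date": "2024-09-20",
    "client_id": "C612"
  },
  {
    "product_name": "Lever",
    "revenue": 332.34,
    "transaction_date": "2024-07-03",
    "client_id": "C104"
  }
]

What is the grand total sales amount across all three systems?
2111.84

Schema reconciliation - all amount fields map to sale amount:

store_central (total_sale): 596.95
store_east (sale_amount): 608.44
store_west (revenue): 906.45

Grand total: 2111.84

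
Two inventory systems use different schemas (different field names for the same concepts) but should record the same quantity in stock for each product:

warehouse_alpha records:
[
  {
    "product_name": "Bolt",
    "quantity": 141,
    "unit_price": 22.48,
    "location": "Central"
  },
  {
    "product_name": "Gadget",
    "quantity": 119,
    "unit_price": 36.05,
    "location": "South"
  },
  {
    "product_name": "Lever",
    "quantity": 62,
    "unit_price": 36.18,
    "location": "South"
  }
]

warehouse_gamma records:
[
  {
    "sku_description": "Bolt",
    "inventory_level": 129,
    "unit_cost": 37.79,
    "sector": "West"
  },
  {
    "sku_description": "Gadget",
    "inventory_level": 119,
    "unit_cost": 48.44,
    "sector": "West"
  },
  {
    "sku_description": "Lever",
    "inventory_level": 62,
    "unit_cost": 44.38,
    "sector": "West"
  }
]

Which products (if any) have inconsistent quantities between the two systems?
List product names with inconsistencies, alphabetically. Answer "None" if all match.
Bolt

Schema mappings:
- "product_name" (warehouse_alpha) = "sku_description" (warehouse_gamma) = product name
- "quantity" (warehouse_alpha) = "inventory_level" (warehouse_gamma) = quantity

Comparison:
  Bolt: 141 vs 129 - MISMATCH
  Gadget: 119 vs 119 - MATCH
  Lever: 62 vs 62 - MATCH

Products with inconsistencies: Bolt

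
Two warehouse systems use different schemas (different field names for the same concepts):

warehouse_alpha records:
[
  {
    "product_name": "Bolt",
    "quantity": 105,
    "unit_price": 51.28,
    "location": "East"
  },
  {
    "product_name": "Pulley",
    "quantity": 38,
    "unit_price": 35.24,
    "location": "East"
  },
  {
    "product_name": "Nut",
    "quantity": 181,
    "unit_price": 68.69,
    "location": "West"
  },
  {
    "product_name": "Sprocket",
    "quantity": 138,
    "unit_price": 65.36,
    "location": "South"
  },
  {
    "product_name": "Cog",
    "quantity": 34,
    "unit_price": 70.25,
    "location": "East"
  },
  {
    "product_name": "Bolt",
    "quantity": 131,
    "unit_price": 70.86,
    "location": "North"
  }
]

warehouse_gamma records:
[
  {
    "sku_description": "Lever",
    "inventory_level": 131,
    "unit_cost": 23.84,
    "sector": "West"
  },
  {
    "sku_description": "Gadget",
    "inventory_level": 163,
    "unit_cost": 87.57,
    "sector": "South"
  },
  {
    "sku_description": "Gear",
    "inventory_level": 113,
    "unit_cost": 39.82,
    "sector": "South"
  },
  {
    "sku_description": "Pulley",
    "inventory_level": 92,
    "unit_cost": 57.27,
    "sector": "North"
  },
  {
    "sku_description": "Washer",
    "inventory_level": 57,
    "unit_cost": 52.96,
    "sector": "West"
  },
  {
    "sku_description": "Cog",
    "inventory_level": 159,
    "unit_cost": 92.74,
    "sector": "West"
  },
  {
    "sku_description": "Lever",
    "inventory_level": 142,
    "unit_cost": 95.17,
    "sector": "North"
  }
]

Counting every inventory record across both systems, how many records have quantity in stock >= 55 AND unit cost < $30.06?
1

Schema mappings:
- "quantity" (warehouse_alpha) = "inventory_level" (warehouse_gamma) = quantity
- "unit_price" (warehouse_alpha) = "unit_cost" (warehouse_gamma) = unit cost

Records meeting both conditions in warehouse_alpha: 0
Records meeting both conditions in warehouse_gamma: 1

Total: 0 + 1 = 1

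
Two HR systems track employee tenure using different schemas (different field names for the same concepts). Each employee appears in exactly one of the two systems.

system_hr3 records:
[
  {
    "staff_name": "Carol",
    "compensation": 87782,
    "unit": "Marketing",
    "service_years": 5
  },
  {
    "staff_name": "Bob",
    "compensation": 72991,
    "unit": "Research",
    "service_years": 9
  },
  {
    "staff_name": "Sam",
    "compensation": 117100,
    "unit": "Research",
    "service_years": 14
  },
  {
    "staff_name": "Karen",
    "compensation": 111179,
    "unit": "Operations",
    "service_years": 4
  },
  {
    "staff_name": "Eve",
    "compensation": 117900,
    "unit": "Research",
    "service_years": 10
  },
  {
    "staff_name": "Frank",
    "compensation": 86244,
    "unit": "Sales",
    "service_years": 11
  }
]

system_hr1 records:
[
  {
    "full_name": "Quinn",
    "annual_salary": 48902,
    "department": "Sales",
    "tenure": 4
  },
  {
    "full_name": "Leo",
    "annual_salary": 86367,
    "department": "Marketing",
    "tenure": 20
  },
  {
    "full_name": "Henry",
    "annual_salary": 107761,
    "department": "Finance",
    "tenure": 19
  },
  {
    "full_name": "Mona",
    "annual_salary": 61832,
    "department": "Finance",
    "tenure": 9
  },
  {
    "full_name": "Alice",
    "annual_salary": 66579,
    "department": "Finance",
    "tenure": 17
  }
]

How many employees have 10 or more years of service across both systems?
6

Reconcile schemas: "service_years" (system_hr3) = "tenure" (system_hr1) = years of service

From system_hr3: 3 employees with >= 10 years
From system_hr1: 3 employees with >= 10 years

Total: 3 + 3 = 6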